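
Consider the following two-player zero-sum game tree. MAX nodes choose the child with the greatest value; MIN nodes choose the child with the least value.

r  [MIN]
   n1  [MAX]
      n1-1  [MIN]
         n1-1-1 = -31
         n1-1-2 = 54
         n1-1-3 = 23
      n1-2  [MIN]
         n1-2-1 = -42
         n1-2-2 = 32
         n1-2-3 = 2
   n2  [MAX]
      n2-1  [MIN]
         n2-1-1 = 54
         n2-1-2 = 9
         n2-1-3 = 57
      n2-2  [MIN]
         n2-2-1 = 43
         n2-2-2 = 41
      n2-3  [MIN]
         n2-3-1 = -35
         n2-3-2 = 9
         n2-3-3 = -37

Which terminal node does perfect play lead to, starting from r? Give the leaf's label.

n1-1 (MIN): min(-31, 54, 23) = -31
n1-2 (MIN): min(-42, 32, 2) = -42
n1 (MAX): max(-31, -42) = -31
n2-1 (MIN): min(54, 9, 57) = 9
n2-2 (MIN): min(43, 41) = 41
n2-3 (MIN): min(-35, 9, -37) = -37
n2 (MAX): max(9, 41, -37) = 41
r (MIN): min(-31, 41) = -31
At r, MIN picks n1 (lowest: -31).
At n1, MAX picks n1-1 (highest: -31).
At n1-1, MIN picks n1-1-1 (lowest: -31).
Terminal value -31.

n1-1-1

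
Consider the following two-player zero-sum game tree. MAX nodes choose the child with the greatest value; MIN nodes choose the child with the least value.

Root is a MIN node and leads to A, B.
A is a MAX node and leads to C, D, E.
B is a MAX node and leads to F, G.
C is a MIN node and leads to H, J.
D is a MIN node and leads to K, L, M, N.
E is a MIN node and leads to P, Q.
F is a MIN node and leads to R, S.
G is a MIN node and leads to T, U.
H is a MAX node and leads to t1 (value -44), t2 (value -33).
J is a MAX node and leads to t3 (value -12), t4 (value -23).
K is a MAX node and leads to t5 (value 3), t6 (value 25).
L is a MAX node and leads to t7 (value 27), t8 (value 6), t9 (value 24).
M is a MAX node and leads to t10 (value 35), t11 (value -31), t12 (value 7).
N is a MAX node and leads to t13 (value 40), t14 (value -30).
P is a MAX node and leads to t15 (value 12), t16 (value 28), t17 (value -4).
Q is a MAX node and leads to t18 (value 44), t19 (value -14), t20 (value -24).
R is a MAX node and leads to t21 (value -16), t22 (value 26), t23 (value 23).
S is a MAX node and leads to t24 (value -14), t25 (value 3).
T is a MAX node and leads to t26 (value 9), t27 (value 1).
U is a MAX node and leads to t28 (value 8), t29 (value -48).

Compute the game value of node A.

H (MAX): max(-44, -33) = -33
J (MAX): max(-12, -23) = -12
C (MIN): min(-33, -12) = -33
K (MAX): max(3, 25) = 25
L (MAX): max(27, 6, 24) = 27
M (MAX): max(35, -31, 7) = 35
N (MAX): max(40, -30) = 40
D (MIN): min(25, 27, 35, 40) = 25
P (MAX): max(12, 28, -4) = 28
Q (MAX): max(44, -14, -24) = 44
E (MIN): min(28, 44) = 28
A (MAX): max(-33, 25, 28) = 28

28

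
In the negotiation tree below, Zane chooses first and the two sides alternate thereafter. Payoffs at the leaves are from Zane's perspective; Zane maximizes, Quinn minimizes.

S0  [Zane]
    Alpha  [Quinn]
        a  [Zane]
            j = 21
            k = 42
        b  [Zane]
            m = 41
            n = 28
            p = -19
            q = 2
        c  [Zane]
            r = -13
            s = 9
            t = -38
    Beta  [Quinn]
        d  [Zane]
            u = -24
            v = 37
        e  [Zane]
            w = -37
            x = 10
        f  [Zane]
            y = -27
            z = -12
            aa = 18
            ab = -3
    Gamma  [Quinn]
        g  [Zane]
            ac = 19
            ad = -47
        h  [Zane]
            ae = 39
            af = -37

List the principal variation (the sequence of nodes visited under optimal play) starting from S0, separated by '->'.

a (Zane): max(21, 42) = 42
b (Zane): max(41, 28, -19, 2) = 41
c (Zane): max(-13, 9, -38) = 9
Alpha (Quinn): min(42, 41, 9) = 9
d (Zane): max(-24, 37) = 37
e (Zane): max(-37, 10) = 10
f (Zane): max(-27, -12, 18, -3) = 18
Beta (Quinn): min(37, 10, 18) = 10
g (Zane): max(19, -47) = 19
h (Zane): max(39, -37) = 39
Gamma (Quinn): min(19, 39) = 19
S0 (Zane): max(9, 10, 19) = 19
At S0, Zane picks Gamma (highest: 19).
At Gamma, Quinn picks g (lowest: 19).
At g, Zane picks ac (highest: 19).
Terminal value 19.

S0 -> Gamma -> g -> ac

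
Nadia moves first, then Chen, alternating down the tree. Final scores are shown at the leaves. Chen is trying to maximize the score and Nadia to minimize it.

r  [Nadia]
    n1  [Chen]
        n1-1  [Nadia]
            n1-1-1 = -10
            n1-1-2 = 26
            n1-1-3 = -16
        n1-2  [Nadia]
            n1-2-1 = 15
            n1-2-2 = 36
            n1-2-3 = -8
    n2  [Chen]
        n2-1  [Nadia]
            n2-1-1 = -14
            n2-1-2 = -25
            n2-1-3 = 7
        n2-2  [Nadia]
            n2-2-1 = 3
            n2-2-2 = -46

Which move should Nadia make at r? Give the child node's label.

n2

n1-1 (Nadia): min(-10, 26, -16) = -16
n1-2 (Nadia): min(15, 36, -8) = -8
n1 (Chen): max(-16, -8) = -8
n2-1 (Nadia): min(-14, -25, 7) = -25
n2-2 (Nadia): min(3, -46) = -46
n2 (Chen): max(-25, -46) = -25
r (Nadia): min(-8, -25) = -25
Nadia at r wants the lowest of {n1=-8, n2=-25}, so chooses n2.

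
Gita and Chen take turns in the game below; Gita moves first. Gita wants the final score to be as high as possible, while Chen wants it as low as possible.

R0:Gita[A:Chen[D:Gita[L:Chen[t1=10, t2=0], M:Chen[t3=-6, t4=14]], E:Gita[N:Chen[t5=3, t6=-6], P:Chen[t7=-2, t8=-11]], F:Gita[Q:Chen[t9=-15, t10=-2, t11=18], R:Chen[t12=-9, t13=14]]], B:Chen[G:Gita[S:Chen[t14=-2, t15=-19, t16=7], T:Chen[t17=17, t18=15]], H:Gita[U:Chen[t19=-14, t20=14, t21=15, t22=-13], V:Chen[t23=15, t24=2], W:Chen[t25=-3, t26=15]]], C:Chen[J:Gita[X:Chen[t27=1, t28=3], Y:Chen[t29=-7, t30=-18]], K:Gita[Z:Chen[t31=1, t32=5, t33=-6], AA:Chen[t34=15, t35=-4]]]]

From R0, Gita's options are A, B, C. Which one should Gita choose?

L (Chen): min(10, 0) = 0
M (Chen): min(-6, 14) = -6
D (Gita): max(0, -6) = 0
N (Chen): min(3, -6) = -6
P (Chen): min(-2, -11) = -11
E (Gita): max(-6, -11) = -6
Q (Chen): min(-15, -2, 18) = -15
R (Chen): min(-9, 14) = -9
F (Gita): max(-15, -9) = -9
A (Chen): min(0, -6, -9) = -9
S (Chen): min(-2, -19, 7) = -19
T (Chen): min(17, 15) = 15
G (Gita): max(-19, 15) = 15
U (Chen): min(-14, 14, 15, -13) = -14
V (Chen): min(15, 2) = 2
W (Chen): min(-3, 15) = -3
H (Gita): max(-14, 2, -3) = 2
B (Chen): min(15, 2) = 2
X (Chen): min(1, 3) = 1
Y (Chen): min(-7, -18) = -18
J (Gita): max(1, -18) = 1
Z (Chen): min(1, 5, -6) = -6
AA (Chen): min(15, -4) = -4
K (Gita): max(-6, -4) = -4
C (Chen): min(1, -4) = -4
R0 (Gita): max(-9, 2, -4) = 2
Gita at R0 wants the highest of {A=-9, B=2, C=-4}, so chooses B.

B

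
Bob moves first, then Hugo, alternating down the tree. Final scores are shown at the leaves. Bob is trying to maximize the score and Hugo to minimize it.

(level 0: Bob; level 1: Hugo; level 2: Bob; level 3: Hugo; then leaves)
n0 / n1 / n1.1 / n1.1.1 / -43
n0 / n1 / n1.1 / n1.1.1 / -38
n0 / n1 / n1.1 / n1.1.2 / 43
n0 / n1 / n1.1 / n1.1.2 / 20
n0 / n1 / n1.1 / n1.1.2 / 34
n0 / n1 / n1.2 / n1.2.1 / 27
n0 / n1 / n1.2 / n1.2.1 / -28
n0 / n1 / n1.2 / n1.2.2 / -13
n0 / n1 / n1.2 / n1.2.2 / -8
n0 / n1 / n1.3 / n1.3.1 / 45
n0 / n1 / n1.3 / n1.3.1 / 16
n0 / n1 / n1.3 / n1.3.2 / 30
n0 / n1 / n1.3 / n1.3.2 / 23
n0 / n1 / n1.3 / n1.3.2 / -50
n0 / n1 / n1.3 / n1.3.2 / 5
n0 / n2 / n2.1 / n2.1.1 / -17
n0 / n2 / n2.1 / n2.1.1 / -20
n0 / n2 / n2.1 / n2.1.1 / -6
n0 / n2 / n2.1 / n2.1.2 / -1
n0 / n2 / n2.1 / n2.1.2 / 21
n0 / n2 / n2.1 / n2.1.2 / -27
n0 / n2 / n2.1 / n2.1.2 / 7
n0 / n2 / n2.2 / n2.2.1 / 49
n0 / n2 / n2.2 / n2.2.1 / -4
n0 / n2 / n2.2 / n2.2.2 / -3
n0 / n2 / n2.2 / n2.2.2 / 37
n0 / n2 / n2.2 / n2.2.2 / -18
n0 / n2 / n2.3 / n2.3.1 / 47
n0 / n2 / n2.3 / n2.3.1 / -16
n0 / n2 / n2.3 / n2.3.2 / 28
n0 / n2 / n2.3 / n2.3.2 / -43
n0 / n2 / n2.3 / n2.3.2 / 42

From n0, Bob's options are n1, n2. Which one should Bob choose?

n1

n1.1.1 (Hugo): min(-43, -38) = -43
n1.1.2 (Hugo): min(43, 20, 34) = 20
n1.1 (Bob): max(-43, 20) = 20
n1.2.1 (Hugo): min(27, -28) = -28
n1.2.2 (Hugo): min(-13, -8) = -13
n1.2 (Bob): max(-28, -13) = -13
n1.3.1 (Hugo): min(45, 16) = 16
n1.3.2 (Hugo): min(30, 23, -50, 5) = -50
n1.3 (Bob): max(16, -50) = 16
n1 (Hugo): min(20, -13, 16) = -13
n2.1.1 (Hugo): min(-17, -20, -6) = -20
n2.1.2 (Hugo): min(-1, 21, -27, 7) = -27
n2.1 (Bob): max(-20, -27) = -20
n2.2.1 (Hugo): min(49, -4) = -4
n2.2.2 (Hugo): min(-3, 37, -18) = -18
n2.2 (Bob): max(-4, -18) = -4
n2.3.1 (Hugo): min(47, -16) = -16
n2.3.2 (Hugo): min(28, -43, 42) = -43
n2.3 (Bob): max(-16, -43) = -16
n2 (Hugo): min(-20, -4, -16) = -20
n0 (Bob): max(-13, -20) = -13
Bob at n0 wants the highest of {n1=-13, n2=-20}, so chooses n1.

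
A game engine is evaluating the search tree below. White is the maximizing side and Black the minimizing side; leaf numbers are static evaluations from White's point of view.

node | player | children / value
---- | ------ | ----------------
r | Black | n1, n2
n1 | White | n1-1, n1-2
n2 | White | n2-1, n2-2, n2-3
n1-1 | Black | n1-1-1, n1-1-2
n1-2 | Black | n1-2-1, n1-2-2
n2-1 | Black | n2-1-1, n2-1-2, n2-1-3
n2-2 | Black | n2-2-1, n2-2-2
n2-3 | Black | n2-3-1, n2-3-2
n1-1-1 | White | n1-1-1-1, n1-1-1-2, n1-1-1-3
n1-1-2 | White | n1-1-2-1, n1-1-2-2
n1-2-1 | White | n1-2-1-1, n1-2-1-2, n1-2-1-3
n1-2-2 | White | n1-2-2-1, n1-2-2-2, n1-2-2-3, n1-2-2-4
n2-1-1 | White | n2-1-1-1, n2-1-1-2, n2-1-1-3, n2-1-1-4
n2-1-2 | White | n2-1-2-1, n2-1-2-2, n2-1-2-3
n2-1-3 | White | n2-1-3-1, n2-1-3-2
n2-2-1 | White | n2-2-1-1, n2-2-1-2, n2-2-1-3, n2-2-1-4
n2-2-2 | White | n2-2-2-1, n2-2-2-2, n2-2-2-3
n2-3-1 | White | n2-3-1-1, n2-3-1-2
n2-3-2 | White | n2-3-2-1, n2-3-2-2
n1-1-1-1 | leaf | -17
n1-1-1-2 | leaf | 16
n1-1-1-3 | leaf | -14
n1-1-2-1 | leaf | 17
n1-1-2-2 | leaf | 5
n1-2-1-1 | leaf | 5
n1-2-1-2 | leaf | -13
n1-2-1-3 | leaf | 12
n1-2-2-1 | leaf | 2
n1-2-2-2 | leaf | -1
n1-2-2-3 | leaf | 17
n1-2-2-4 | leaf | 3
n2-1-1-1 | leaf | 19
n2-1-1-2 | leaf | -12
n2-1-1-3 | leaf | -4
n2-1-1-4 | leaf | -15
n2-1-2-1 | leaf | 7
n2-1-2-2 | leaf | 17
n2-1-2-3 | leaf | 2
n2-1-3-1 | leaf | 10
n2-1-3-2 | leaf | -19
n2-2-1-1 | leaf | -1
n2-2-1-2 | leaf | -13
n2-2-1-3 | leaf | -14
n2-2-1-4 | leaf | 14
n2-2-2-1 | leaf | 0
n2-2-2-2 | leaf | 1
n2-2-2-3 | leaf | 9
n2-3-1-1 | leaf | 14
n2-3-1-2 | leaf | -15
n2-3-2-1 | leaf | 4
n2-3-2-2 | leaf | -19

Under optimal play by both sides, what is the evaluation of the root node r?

n1-1-1 (White): max(-17, 16, -14) = 16
n1-1-2 (White): max(17, 5) = 17
n1-1 (Black): min(16, 17) = 16
n1-2-1 (White): max(5, -13, 12) = 12
n1-2-2 (White): max(2, -1, 17, 3) = 17
n1-2 (Black): min(12, 17) = 12
n1 (White): max(16, 12) = 16
n2-1-1 (White): max(19, -12, -4, -15) = 19
n2-1-2 (White): max(7, 17, 2) = 17
n2-1-3 (White): max(10, -19) = 10
n2-1 (Black): min(19, 17, 10) = 10
n2-2-1 (White): max(-1, -13, -14, 14) = 14
n2-2-2 (White): max(0, 1, 9) = 9
n2-2 (Black): min(14, 9) = 9
n2-3-1 (White): max(14, -15) = 14
n2-3-2 (White): max(4, -19) = 4
n2-3 (Black): min(14, 4) = 4
n2 (White): max(10, 9, 4) = 10
r (Black): min(16, 10) = 10

10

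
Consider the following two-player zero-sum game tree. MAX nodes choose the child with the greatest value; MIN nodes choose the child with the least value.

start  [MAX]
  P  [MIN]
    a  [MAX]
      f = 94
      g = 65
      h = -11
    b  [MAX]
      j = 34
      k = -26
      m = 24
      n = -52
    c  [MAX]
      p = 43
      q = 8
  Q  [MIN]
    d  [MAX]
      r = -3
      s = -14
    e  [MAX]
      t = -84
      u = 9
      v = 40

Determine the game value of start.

34

a (MAX): max(94, 65, -11) = 94
b (MAX): max(34, -26, 24, -52) = 34
c (MAX): max(43, 8) = 43
P (MIN): min(94, 34, 43) = 34
d (MAX): max(-3, -14) = -3
e (MAX): max(-84, 9, 40) = 40
Q (MIN): min(-3, 40) = -3
start (MAX): max(34, -3) = 34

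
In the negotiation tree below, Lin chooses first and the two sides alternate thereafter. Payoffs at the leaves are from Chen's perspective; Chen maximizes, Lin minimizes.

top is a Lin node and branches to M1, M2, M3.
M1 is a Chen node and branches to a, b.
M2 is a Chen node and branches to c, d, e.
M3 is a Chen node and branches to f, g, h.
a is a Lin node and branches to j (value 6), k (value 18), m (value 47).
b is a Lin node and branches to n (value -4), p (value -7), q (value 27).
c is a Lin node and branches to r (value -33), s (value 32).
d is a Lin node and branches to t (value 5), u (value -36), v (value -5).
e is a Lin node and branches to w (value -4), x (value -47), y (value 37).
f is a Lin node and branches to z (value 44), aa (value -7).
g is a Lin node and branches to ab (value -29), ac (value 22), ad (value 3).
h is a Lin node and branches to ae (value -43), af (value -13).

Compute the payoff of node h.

-43

h (Lin): min(-43, -13) = -43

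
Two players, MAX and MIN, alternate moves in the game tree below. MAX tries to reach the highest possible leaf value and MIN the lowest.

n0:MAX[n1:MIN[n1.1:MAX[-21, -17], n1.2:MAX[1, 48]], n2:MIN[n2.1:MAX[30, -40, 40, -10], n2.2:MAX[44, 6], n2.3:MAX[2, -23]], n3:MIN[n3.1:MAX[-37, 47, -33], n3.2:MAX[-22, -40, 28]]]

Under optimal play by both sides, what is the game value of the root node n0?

n1.1 (MAX): max(-21, -17) = -17
n1.2 (MAX): max(1, 48) = 48
n1 (MIN): min(-17, 48) = -17
n2.1 (MAX): max(30, -40, 40, -10) = 40
n2.2 (MAX): max(44, 6) = 44
n2.3 (MAX): max(2, -23) = 2
n2 (MIN): min(40, 44, 2) = 2
n3.1 (MAX): max(-37, 47, -33) = 47
n3.2 (MAX): max(-22, -40, 28) = 28
n3 (MIN): min(47, 28) = 28
n0 (MAX): max(-17, 2, 28) = 28

28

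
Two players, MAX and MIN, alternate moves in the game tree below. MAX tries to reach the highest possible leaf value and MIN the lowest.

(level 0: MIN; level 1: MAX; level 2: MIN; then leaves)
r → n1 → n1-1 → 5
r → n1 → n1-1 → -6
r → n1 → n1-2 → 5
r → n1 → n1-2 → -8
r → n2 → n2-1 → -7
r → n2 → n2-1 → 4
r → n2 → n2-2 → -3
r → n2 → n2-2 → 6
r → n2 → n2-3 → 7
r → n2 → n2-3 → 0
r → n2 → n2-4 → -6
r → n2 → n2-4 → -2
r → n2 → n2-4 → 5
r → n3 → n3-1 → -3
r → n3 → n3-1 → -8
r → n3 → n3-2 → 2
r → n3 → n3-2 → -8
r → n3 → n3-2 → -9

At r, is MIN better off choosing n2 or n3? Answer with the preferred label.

n3

n2-1 (MIN): min(-7, 4) = -7
n2-2 (MIN): min(-3, 6) = -3
n2-3 (MIN): min(7, 0) = 0
n2-4 (MIN): min(-6, -2, 5) = -6
n2 (MAX): max(-7, -3, 0, -6) = 0
n3-1 (MIN): min(-3, -8) = -8
n3-2 (MIN): min(2, -8, -9) = -9
n3 (MAX): max(-8, -9) = -8
MIN prefers the lower value; n2=0, n3=-8. n3 is better since -8 < 0.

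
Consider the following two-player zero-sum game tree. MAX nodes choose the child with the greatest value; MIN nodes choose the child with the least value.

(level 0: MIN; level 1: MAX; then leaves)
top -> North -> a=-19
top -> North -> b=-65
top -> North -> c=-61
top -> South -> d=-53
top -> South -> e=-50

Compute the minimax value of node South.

South (MAX): max(-53, -50) = -50

-50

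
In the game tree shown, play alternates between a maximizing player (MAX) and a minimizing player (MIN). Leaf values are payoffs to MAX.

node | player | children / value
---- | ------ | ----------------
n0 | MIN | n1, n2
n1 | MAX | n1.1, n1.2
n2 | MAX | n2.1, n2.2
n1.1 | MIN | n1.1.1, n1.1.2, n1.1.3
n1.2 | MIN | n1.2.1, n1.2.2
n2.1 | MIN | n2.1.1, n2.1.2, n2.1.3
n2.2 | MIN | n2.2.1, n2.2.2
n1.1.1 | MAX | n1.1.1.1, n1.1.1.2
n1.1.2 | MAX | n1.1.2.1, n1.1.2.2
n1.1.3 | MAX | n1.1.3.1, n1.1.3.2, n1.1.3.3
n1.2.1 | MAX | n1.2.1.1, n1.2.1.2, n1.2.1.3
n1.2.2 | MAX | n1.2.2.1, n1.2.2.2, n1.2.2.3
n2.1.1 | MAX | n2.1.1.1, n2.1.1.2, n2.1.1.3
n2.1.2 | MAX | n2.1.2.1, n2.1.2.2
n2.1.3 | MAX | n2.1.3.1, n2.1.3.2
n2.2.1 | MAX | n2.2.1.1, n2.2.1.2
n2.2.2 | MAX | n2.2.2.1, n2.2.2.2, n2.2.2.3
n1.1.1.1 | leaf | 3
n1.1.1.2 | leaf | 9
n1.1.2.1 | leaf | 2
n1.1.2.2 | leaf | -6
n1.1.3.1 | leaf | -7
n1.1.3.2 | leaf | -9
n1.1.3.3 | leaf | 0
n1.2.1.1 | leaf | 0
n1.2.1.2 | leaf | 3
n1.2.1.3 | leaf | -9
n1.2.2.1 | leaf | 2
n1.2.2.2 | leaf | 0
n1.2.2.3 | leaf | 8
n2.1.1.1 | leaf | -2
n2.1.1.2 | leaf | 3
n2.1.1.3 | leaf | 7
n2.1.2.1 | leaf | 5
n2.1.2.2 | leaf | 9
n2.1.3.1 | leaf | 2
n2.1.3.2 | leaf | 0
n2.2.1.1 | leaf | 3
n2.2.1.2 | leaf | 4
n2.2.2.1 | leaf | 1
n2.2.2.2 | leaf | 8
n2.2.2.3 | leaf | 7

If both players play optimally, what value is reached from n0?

n1.1.1 (MAX): max(3, 9) = 9
n1.1.2 (MAX): max(2, -6) = 2
n1.1.3 (MAX): max(-7, -9, 0) = 0
n1.1 (MIN): min(9, 2, 0) = 0
n1.2.1 (MAX): max(0, 3, -9) = 3
n1.2.2 (MAX): max(2, 0, 8) = 8
n1.2 (MIN): min(3, 8) = 3
n1 (MAX): max(0, 3) = 3
n2.1.1 (MAX): max(-2, 3, 7) = 7
n2.1.2 (MAX): max(5, 9) = 9
n2.1.3 (MAX): max(2, 0) = 2
n2.1 (MIN): min(7, 9, 2) = 2
n2.2.1 (MAX): max(3, 4) = 4
n2.2.2 (MAX): max(1, 8, 7) = 8
n2.2 (MIN): min(4, 8) = 4
n2 (MAX): max(2, 4) = 4
n0 (MIN): min(3, 4) = 3

3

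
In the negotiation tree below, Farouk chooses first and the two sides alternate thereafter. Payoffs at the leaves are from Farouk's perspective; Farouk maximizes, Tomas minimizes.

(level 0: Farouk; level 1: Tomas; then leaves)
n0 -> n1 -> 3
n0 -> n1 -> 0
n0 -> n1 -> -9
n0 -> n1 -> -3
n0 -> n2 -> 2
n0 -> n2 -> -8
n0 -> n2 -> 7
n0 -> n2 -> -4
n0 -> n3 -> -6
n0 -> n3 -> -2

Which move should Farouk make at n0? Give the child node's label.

n1 (Tomas): min(3, 0, -9, -3) = -9
n2 (Tomas): min(2, -8, 7, -4) = -8
n3 (Tomas): min(-6, -2) = -6
n0 (Farouk): max(-9, -8, -6) = -6
Farouk at n0 wants the highest of {n1=-9, n2=-8, n3=-6}, so chooses n3.

n3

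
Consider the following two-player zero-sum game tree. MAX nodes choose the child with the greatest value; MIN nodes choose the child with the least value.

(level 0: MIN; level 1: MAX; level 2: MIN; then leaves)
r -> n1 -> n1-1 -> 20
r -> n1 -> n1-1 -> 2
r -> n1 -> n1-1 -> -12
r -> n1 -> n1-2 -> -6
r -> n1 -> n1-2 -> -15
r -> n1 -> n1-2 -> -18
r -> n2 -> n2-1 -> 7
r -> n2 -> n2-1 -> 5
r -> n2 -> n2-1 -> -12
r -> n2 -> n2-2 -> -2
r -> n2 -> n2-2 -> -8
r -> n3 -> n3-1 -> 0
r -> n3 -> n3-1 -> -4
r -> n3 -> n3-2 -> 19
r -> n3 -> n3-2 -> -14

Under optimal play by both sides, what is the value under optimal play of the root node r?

-12

n1-1 (MIN): min(20, 2, -12) = -12
n1-2 (MIN): min(-6, -15, -18) = -18
n1 (MAX): max(-12, -18) = -12
n2-1 (MIN): min(7, 5, -12) = -12
n2-2 (MIN): min(-2, -8) = -8
n2 (MAX): max(-12, -8) = -8
n3-1 (MIN): min(0, -4) = -4
n3-2 (MIN): min(19, -14) = -14
n3 (MAX): max(-4, -14) = -4
r (MIN): min(-12, -8, -4) = -12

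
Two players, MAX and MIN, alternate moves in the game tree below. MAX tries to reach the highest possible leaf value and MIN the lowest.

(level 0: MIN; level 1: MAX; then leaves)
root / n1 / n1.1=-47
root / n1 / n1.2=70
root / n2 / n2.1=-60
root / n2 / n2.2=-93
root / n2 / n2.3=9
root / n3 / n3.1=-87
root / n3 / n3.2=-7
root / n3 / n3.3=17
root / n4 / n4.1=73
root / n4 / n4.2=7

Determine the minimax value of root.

n1 (MAX): max(-47, 70) = 70
n2 (MAX): max(-60, -93, 9) = 9
n3 (MAX): max(-87, -7, 17) = 17
n4 (MAX): max(73, 7) = 73
root (MIN): min(70, 9, 17, 73) = 9

9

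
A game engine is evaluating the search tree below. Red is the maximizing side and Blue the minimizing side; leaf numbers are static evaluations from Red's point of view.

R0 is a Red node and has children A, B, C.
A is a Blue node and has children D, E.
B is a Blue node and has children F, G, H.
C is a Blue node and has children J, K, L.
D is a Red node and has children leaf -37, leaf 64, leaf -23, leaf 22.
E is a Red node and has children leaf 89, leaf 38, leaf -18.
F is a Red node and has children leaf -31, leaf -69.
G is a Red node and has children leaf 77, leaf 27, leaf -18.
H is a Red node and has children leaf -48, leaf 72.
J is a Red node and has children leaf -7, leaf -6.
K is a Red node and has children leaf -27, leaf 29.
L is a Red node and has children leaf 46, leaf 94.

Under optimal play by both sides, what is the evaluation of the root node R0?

64

D (Red): max(-37, 64, -23, 22) = 64
E (Red): max(89, 38, -18) = 89
A (Blue): min(64, 89) = 64
F (Red): max(-31, -69) = -31
G (Red): max(77, 27, -18) = 77
H (Red): max(-48, 72) = 72
B (Blue): min(-31, 77, 72) = -31
J (Red): max(-7, -6) = -6
K (Red): max(-27, 29) = 29
L (Red): max(46, 94) = 94
C (Blue): min(-6, 29, 94) = -6
R0 (Red): max(64, -31, -6) = 64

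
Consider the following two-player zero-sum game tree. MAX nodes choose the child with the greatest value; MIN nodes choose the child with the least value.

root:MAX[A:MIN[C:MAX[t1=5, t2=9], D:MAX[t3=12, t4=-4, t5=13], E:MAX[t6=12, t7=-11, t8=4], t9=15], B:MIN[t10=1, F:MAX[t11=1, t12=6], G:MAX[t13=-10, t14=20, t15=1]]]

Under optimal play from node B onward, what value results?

F (MAX): max(1, 6) = 6
G (MAX): max(-10, 20, 1) = 20
B (MIN): min(1, 6, 20) = 1

1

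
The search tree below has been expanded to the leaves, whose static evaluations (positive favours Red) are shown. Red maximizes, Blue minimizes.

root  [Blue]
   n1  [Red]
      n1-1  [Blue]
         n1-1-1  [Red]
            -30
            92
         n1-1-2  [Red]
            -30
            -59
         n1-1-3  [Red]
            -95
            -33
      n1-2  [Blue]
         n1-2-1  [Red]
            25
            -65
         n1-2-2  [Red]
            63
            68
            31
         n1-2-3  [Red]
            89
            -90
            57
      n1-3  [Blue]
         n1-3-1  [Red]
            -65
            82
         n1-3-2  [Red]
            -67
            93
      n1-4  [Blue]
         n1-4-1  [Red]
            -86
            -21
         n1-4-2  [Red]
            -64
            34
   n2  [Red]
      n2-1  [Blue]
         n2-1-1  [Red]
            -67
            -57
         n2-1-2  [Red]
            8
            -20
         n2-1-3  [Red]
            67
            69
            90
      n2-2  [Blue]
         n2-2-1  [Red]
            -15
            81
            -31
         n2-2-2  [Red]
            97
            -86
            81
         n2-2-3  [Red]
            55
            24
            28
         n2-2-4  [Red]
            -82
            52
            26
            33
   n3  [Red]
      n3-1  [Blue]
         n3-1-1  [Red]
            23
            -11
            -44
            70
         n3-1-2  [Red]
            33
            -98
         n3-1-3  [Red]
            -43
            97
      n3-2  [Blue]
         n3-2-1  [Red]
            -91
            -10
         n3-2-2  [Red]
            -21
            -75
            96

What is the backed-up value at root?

33

n1-1-1 (Red): max(-30, 92) = 92
n1-1-2 (Red): max(-30, -59) = -30
n1-1-3 (Red): max(-95, -33) = -33
n1-1 (Blue): min(92, -30, -33) = -33
n1-2-1 (Red): max(25, -65) = 25
n1-2-2 (Red): max(63, 68, 31) = 68
n1-2-3 (Red): max(89, -90, 57) = 89
n1-2 (Blue): min(25, 68, 89) = 25
n1-3-1 (Red): max(-65, 82) = 82
n1-3-2 (Red): max(-67, 93) = 93
n1-3 (Blue): min(82, 93) = 82
n1-4-1 (Red): max(-86, -21) = -21
n1-4-2 (Red): max(-64, 34) = 34
n1-4 (Blue): min(-21, 34) = -21
n1 (Red): max(-33, 25, 82, -21) = 82
n2-1-1 (Red): max(-67, -57) = -57
n2-1-2 (Red): max(8, -20) = 8
n2-1-3 (Red): max(67, 69, 90) = 90
n2-1 (Blue): min(-57, 8, 90) = -57
n2-2-1 (Red): max(-15, 81, -31) = 81
n2-2-2 (Red): max(97, -86, 81) = 97
n2-2-3 (Red): max(55, 24, 28) = 55
n2-2-4 (Red): max(-82, 52, 26, 33) = 52
n2-2 (Blue): min(81, 97, 55, 52) = 52
n2 (Red): max(-57, 52) = 52
n3-1-1 (Red): max(23, -11, -44, 70) = 70
n3-1-2 (Red): max(33, -98) = 33
n3-1-3 (Red): max(-43, 97) = 97
n3-1 (Blue): min(70, 33, 97) = 33
n3-2-1 (Red): max(-91, -10) = -10
n3-2-2 (Red): max(-21, -75, 96) = 96
n3-2 (Blue): min(-10, 96) = -10
n3 (Red): max(33, -10) = 33
root (Blue): min(82, 52, 33) = 33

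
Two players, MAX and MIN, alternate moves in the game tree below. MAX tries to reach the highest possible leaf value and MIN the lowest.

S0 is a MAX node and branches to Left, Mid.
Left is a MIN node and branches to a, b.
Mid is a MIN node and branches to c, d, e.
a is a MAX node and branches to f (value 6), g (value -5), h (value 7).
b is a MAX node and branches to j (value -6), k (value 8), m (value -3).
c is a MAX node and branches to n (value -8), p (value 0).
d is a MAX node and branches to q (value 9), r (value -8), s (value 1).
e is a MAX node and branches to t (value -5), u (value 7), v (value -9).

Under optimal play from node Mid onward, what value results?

0

c (MAX): max(-8, 0) = 0
d (MAX): max(9, -8, 1) = 9
e (MAX): max(-5, 7, -9) = 7
Mid (MIN): min(0, 9, 7) = 0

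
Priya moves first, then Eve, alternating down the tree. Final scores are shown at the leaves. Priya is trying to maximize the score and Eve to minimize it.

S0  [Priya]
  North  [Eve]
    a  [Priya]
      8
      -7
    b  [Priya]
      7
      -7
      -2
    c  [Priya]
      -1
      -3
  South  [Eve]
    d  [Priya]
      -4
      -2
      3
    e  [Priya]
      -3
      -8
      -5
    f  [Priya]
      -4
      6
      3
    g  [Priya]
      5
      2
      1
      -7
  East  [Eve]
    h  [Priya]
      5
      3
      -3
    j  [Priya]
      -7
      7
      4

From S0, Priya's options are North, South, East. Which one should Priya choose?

East

a (Priya): max(8, -7) = 8
b (Priya): max(7, -7, -2) = 7
c (Priya): max(-1, -3) = -1
North (Eve): min(8, 7, -1) = -1
d (Priya): max(-4, -2, 3) = 3
e (Priya): max(-3, -8, -5) = -3
f (Priya): max(-4, 6, 3) = 6
g (Priya): max(5, 2, 1, -7) = 5
South (Eve): min(3, -3, 6, 5) = -3
h (Priya): max(5, 3, -3) = 5
j (Priya): max(-7, 7, 4) = 7
East (Eve): min(5, 7) = 5
S0 (Priya): max(-1, -3, 5) = 5
Priya at S0 wants the highest of {North=-1, South=-3, East=5}, so chooses East.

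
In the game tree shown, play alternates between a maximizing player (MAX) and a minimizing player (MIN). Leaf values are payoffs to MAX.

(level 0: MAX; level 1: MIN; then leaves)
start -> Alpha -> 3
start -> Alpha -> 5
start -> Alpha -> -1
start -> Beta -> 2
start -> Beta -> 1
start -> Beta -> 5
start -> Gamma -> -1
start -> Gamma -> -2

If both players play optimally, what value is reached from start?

1

Alpha (MIN): min(3, 5, -1) = -1
Beta (MIN): min(2, 1, 5) = 1
Gamma (MIN): min(-1, -2) = -2
start (MAX): max(-1, 1, -2) = 1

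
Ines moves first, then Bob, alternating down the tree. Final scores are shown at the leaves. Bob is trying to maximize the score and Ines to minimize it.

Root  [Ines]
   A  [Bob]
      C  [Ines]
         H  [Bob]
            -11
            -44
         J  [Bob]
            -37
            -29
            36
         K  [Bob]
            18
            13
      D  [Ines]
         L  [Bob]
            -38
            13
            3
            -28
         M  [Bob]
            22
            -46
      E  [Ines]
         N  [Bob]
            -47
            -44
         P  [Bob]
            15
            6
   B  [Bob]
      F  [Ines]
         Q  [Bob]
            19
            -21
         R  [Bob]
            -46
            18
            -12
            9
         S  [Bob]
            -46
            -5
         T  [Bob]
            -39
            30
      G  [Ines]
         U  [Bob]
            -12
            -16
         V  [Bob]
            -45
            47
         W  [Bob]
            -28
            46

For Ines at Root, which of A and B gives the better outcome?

B

H (Bob): max(-11, -44) = -11
J (Bob): max(-37, -29, 36) = 36
K (Bob): max(18, 13) = 18
C (Ines): min(-11, 36, 18) = -11
L (Bob): max(-38, 13, 3, -28) = 13
M (Bob): max(22, -46) = 22
D (Ines): min(13, 22) = 13
N (Bob): max(-47, -44) = -44
P (Bob): max(15, 6) = 15
E (Ines): min(-44, 15) = -44
A (Bob): max(-11, 13, -44) = 13
Q (Bob): max(19, -21) = 19
R (Bob): max(-46, 18, -12, 9) = 18
S (Bob): max(-46, -5) = -5
T (Bob): max(-39, 30) = 30
F (Ines): min(19, 18, -5, 30) = -5
U (Bob): max(-12, -16) = -12
V (Bob): max(-45, 47) = 47
W (Bob): max(-28, 46) = 46
G (Ines): min(-12, 47, 46) = -12
B (Bob): max(-5, -12) = -5
Ines prefers the lower value; A=13, B=-5. B is better since -5 < 13.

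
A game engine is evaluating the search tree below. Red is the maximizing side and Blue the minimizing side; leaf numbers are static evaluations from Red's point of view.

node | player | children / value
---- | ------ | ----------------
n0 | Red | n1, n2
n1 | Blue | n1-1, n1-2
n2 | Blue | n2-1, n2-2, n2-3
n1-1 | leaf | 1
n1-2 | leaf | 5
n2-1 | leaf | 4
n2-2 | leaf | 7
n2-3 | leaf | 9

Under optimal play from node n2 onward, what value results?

n2 (Blue): min(4, 7, 9) = 4

4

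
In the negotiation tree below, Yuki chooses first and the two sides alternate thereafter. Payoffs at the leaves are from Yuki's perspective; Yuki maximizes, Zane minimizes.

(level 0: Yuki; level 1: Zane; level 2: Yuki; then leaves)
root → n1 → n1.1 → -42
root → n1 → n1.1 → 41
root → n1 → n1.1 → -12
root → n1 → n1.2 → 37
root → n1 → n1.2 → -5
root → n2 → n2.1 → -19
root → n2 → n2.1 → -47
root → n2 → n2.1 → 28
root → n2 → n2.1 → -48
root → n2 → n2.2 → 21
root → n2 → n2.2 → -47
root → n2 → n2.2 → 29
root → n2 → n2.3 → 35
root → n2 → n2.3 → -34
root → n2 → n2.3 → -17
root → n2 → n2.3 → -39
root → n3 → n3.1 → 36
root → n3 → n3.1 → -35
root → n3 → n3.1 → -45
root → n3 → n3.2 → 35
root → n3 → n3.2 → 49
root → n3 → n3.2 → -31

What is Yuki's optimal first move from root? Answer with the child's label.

n1

n1.1 (Yuki): max(-42, 41, -12) = 41
n1.2 (Yuki): max(37, -5) = 37
n1 (Zane): min(41, 37) = 37
n2.1 (Yuki): max(-19, -47, 28, -48) = 28
n2.2 (Yuki): max(21, -47, 29) = 29
n2.3 (Yuki): max(35, -34, -17, -39) = 35
n2 (Zane): min(28, 29, 35) = 28
n3.1 (Yuki): max(36, -35, -45) = 36
n3.2 (Yuki): max(35, 49, -31) = 49
n3 (Zane): min(36, 49) = 36
root (Yuki): max(37, 28, 36) = 37
Yuki at root wants the highest of {n1=37, n2=28, n3=36}, so chooses n1.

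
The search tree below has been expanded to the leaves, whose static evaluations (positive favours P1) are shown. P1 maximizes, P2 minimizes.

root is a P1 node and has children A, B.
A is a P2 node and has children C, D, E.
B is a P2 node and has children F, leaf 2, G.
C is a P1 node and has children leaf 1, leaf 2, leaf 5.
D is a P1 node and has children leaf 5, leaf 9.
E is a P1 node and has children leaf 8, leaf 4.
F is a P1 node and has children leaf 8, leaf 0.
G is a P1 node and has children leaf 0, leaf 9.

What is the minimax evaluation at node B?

F (P1): max(8, 0) = 8
G (P1): max(0, 9) = 9
B (P2): min(8, 2, 9) = 2

2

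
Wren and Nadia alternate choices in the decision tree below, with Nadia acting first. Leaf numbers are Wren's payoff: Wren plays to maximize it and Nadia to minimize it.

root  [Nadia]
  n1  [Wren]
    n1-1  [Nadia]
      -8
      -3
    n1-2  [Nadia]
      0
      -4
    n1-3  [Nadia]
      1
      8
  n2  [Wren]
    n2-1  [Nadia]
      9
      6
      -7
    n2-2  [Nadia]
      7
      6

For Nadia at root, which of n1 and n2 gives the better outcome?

n1-1 (Nadia): min(-8, -3) = -8
n1-2 (Nadia): min(0, -4) = -4
n1-3 (Nadia): min(1, 8) = 1
n1 (Wren): max(-8, -4, 1) = 1
n2-1 (Nadia): min(9, 6, -7) = -7
n2-2 (Nadia): min(7, 6) = 6
n2 (Wren): max(-7, 6) = 6
Nadia prefers the lower value; n1=1, n2=6. n1 is better since 1 < 6.

n1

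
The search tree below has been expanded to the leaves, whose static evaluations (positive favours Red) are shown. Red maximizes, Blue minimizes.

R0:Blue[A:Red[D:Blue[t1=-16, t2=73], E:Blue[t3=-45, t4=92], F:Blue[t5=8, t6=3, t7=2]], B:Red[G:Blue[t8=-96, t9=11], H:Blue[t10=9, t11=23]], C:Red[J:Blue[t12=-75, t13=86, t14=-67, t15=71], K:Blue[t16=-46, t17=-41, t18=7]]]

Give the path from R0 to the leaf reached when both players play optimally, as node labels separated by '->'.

D (Blue): min(-16, 73) = -16
E (Blue): min(-45, 92) = -45
F (Blue): min(8, 3, 2) = 2
A (Red): max(-16, -45, 2) = 2
G (Blue): min(-96, 11) = -96
H (Blue): min(9, 23) = 9
B (Red): max(-96, 9) = 9
J (Blue): min(-75, 86, -67, 71) = -75
K (Blue): min(-46, -41, 7) = -46
C (Red): max(-75, -46) = -46
R0 (Blue): min(2, 9, -46) = -46
At R0, Blue picks C (lowest: -46).
At C, Red picks K (highest: -46).
At K, Blue picks t16 (lowest: -46).
Terminal value -46.

R0 -> C -> K -> t16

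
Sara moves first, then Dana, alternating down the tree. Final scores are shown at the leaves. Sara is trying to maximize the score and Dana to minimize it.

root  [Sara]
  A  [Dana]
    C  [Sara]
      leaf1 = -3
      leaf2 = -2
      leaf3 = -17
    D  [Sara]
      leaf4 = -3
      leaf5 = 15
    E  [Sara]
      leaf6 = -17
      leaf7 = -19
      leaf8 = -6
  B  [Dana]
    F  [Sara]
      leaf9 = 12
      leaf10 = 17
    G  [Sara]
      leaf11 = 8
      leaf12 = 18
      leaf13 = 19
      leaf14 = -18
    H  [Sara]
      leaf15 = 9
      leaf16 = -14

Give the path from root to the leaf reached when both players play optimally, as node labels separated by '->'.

C (Sara): max(-3, -2, -17) = -2
D (Sara): max(-3, 15) = 15
E (Sara): max(-17, -19, -6) = -6
A (Dana): min(-2, 15, -6) = -6
F (Sara): max(12, 17) = 17
G (Sara): max(8, 18, 19, -18) = 19
H (Sara): max(9, -14) = 9
B (Dana): min(17, 19, 9) = 9
root (Sara): max(-6, 9) = 9
At root, Sara picks B (highest: 9).
At B, Dana picks H (lowest: 9).
At H, Sara picks leaf15 (highest: 9).
Terminal value 9.

root -> B -> H -> leaf15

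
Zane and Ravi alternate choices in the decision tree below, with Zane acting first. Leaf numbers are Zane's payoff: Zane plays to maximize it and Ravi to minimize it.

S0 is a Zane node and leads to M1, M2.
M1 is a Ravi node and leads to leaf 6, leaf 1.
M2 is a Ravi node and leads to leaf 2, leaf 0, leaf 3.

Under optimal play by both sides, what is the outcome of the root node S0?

1

M1 (Ravi): min(6, 1) = 1
M2 (Ravi): min(2, 0, 3) = 0
S0 (Zane): max(1, 0) = 1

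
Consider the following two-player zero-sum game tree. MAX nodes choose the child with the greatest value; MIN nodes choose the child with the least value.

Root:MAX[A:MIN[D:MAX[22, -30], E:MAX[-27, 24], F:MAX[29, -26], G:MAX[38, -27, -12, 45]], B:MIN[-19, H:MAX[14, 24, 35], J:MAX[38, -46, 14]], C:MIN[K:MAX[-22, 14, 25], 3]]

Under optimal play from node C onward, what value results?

3

K (MAX): max(-22, 14, 25) = 25
C (MIN): min(25, 3) = 3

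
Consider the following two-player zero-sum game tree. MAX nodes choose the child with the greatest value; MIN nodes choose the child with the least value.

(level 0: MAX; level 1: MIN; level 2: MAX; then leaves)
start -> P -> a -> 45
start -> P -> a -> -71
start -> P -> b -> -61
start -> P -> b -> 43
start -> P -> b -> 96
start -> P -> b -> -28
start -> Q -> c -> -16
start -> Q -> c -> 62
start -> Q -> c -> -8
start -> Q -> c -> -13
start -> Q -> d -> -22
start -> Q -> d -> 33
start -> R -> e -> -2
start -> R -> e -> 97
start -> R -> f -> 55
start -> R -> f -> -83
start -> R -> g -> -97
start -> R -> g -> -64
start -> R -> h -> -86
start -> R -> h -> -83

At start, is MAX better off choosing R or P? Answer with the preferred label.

e (MAX): max(-2, 97) = 97
f (MAX): max(55, -83) = 55
g (MAX): max(-97, -64) = -64
h (MAX): max(-86, -83) = -83
R (MIN): min(97, 55, -64, -83) = -83
a (MAX): max(45, -71) = 45
b (MAX): max(-61, 43, 96, -28) = 96
P (MIN): min(45, 96) = 45
MAX prefers the higher value; R=-83, P=45. P is better since 45 > -83.

P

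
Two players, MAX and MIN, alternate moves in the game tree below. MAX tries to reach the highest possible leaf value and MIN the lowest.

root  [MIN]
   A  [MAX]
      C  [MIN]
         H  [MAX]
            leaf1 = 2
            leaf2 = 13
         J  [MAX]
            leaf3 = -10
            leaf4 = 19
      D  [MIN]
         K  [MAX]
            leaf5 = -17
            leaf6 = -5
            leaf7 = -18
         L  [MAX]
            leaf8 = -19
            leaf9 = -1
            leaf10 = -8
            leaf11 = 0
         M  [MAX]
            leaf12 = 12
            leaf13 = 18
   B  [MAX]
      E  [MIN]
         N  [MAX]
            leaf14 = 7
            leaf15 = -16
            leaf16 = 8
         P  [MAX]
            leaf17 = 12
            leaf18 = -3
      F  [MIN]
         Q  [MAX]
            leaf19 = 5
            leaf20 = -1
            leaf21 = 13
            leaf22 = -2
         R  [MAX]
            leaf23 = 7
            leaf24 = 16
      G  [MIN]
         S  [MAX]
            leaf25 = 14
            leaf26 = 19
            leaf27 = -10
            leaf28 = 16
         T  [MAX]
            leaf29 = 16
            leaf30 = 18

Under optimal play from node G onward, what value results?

18

S (MAX): max(14, 19, -10, 16) = 19
T (MAX): max(16, 18) = 18
G (MIN): min(19, 18) = 18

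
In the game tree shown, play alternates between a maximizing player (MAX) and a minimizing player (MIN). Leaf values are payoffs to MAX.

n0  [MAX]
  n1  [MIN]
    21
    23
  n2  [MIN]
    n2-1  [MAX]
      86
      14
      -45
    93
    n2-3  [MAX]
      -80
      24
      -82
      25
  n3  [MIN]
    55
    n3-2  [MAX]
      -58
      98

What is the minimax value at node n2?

25

n2-1 (MAX): max(86, 14, -45) = 86
n2-3 (MAX): max(-80, 24, -82, 25) = 25
n2 (MIN): min(86, 93, 25) = 25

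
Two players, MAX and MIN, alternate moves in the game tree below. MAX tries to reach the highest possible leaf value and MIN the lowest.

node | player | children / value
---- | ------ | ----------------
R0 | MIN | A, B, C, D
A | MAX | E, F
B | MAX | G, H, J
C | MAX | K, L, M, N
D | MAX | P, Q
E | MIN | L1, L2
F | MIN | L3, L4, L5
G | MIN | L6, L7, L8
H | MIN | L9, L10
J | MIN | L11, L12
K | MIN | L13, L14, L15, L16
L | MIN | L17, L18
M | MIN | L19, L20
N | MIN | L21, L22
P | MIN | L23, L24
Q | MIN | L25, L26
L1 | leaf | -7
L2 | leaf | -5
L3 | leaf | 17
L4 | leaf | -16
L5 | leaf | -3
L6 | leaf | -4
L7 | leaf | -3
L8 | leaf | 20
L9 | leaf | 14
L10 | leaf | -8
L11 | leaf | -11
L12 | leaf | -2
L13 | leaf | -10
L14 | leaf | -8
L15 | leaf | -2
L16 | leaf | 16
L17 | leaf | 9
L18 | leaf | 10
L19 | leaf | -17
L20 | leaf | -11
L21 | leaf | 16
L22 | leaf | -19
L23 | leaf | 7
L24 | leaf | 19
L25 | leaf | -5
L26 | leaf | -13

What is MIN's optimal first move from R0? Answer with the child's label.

A

E (MIN): min(-7, -5) = -7
F (MIN): min(17, -16, -3) = -16
A (MAX): max(-7, -16) = -7
G (MIN): min(-4, -3, 20) = -4
H (MIN): min(14, -8) = -8
J (MIN): min(-11, -2) = -11
B (MAX): max(-4, -8, -11) = -4
K (MIN): min(-10, -8, -2, 16) = -10
L (MIN): min(9, 10) = 9
M (MIN): min(-17, -11) = -17
N (MIN): min(16, -19) = -19
C (MAX): max(-10, 9, -17, -19) = 9
P (MIN): min(7, 19) = 7
Q (MIN): min(-5, -13) = -13
D (MAX): max(7, -13) = 7
R0 (MIN): min(-7, -4, 9, 7) = -7
MIN at R0 wants the lowest of {A=-7, B=-4, C=9, D=7}, so chooses A.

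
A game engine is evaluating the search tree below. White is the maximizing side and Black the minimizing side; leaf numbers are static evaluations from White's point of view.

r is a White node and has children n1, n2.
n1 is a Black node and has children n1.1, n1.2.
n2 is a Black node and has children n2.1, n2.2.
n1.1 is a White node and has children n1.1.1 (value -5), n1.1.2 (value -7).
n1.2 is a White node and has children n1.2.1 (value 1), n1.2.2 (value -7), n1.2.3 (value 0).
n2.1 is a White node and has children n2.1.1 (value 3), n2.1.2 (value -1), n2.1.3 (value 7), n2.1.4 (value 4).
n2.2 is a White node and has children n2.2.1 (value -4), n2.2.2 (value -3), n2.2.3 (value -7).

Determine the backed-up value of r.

n1.1 (White): max(-5, -7) = -5
n1.2 (White): max(1, -7, 0) = 1
n1 (Black): min(-5, 1) = -5
n2.1 (White): max(3, -1, 7, 4) = 7
n2.2 (White): max(-4, -3, -7) = -3
n2 (Black): min(7, -3) = -3
r (White): max(-5, -3) = -3

-3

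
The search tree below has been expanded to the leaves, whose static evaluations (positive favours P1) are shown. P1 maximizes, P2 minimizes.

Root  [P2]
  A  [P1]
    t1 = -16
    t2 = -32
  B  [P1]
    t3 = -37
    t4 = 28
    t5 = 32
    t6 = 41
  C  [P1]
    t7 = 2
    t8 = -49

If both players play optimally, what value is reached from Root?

-16

A (P1): max(-16, -32) = -16
B (P1): max(-37, 28, 32, 41) = 41
C (P1): max(2, -49) = 2
Root (P2): min(-16, 41, 2) = -16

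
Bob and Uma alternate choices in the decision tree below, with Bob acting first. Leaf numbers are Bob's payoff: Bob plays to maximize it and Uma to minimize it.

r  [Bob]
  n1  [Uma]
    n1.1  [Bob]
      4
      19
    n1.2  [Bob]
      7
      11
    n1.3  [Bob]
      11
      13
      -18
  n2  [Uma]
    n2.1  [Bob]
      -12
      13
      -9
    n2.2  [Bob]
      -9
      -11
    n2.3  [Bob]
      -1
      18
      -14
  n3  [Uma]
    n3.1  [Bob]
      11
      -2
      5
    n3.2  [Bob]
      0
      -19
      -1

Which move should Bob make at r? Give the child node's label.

n1

n1.1 (Bob): max(4, 19) = 19
n1.2 (Bob): max(7, 11) = 11
n1.3 (Bob): max(11, 13, -18) = 13
n1 (Uma): min(19, 11, 13) = 11
n2.1 (Bob): max(-12, 13, -9) = 13
n2.2 (Bob): max(-9, -11) = -9
n2.3 (Bob): max(-1, 18, -14) = 18
n2 (Uma): min(13, -9, 18) = -9
n3.1 (Bob): max(11, -2, 5) = 11
n3.2 (Bob): max(0, -19, -1) = 0
n3 (Uma): min(11, 0) = 0
r (Bob): max(11, -9, 0) = 11
Bob at r wants the highest of {n1=11, n2=-9, n3=0}, so chooses n1.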